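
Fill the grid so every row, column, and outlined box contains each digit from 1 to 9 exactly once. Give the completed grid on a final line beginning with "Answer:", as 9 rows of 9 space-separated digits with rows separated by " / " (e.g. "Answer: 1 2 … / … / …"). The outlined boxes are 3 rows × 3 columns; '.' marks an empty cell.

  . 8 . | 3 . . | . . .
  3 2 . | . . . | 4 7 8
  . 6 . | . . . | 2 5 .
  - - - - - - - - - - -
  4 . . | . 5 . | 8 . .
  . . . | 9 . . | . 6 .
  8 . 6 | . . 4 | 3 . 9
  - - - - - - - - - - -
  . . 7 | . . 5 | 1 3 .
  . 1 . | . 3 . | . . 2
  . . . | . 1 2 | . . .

Step 1. [r1c5∈{2,4,6,7,9}] 2 has one home in row 1: r1c5. So r1c5=2.
Step 2. [r6c5∈{7}] nothing but 7 survives at r6c5, so r6c5=7.
Step 3. [r1c3∈{1,4,5,9}] row 1 places 4 nowhere but r1c3. So r1c3=4.
Step 4. [r1c1∈{1,5,7,9}] r1c1 is the only open cell in row 1 admitting 5 ⇒ r1c1=5.
Step 5. [r1c6∈{1,6,7,9}] r1c6 is the only open cell in row 1 admitting 7, so r1c6=7.
Step 6. [r5c9∈{1,4,5,7}] row 5 places 4 nowhere but r5c9, so r5c9=4.
Step 7. [r7c9∈{6}] r7c9 has the single candidate 6. So r7c9=6.
Step 8. [r9c9∈{5,7}] r9c9 is the only open cell in col 9 admitting 5 ⇒ r9c9=5.
Step 9. [r4c9∈{1,7}] in col 9, 7 fits only at r4c9 ⇒ r4c9=7.
Step 10. [r5c5∈{8}] r5c5 has the single candidate 8 ⇒ r5c5=8.
Step 11. [r7c4∈{4,8}] in row 7, 8 fits only at r7c4, so r7c4=8.
Step 12. [r3c1∈{1,7,9}] row 3 places 7 nowhere but r3c1, so r3c1=7.
Step 13. [r5c1∈{1,2}] 1 has one home in col 1: r5c1. So r5c1=1.
Step 14. [r8c3∈{5,8,9}] row 8 places 5 nowhere but r8c3, so r8c3=5.
Step 15. [r5c6∈{3}] r5c6 has the single candidate 3 ⇒ r5c6=3.
Step 16. [r8c8∈{4,8,9}] 8 has one home in row 8: r8c8, so r8c8=8.
Step 17. [r8c4∈{4,6,7}] 4 has one home in row 8: r8c4 ⇒ r8c4=4.
Step 18. [r3c4∈{1}] only 1 remains possible at r3c4 ⇒ r3c4=1.
Step 19. [r3c3∈{9}] r3c3 has the single candidate 9, so r3c3=9.
Step 20. [r7c5∈{9}] only 9 remains possible at r7c5. So r7c5=9.
Step 21. [r8c6∈{6}] r8c6 has the single candidate 6 ⇒ r8c6=6.
Step 22. [r8c1∈{9}] nothing but 9 survives at r8c1, so r8c1=9.
Step 23. [r6c8∈{1,2}] row 6 places 1 nowhere but r6c8. So r6c8=1.
Step 24. [r4c4∈{2,6}] across row 4, 6 lands solely at r4c4, so r4c4=6.
Step 25. [r1c8∈{9}] r1c8 is down to just 9 ⇒ r1c8=9.
Step 26. [r4c2∈{3,9}] row 4 places 9 nowhere but r4c2, so r4c2=9.
Step 27. [r4c3∈{2,3}] across row 4, 3 lands solely at r4c3, so r4c3=3.
Step 28. [r7c2∈{4}] r7c2 has the single candidate 4 ⇒ r7c2=4.
Step 29. [r5c7∈{5}] r5c7 has the single candidate 5, so r5c7=5.
Step 30. [r9c4∈{7}] nothing but 7 survives at r9c4 ⇒ r9c4=7.
Step 31. [r9c8∈{4}] r9c8's peers cover all but 4, so r9c8=4.
Step 32. [r1c7∈{6}] r1c7 has the single candidate 6, so r1c7=6.
Step 33. [r3c6∈{8}] r3c6 has the single candidate 8 ⇒ r3c6=8.
Step 34. [r2c5∈{6}] r2c5 has the single candidate 6 ⇒ r2c5=6.
Step 35. [r6c4∈{2}] r6c4 is down to just 2, so r6c4=2.
Step 36. [r2c4∈{5}] r2c4 is down to just 5, so r2c4=5.
Step 37. [r7c1∈{2}] r7c1's peers cover all but 2 ⇒ r7c1=2.
Step 38. [r2c6∈{9}] nothing but 9 survives at r2c6, so r2c6=9.
Step 39. [r3c5∈{4}] nothing but 4 survives at r3c5. So r3c5=4.
Step 40. [r5c2∈{7}] r5c2 is down to just 7. So r5c2=7.
Step 41. [r4c6∈{1}] r4c6's peers cover all but 1, so r4c6=1.
Step 42. [r8c7∈{7}] r8c7's peers cover all but 7 ⇒ r8c7=7.
Step 43. [r5c3∈{2}] r5c3 is down to just 2 ⇒ r5c3=2.
Step 44. [r9c3∈{8}] nothing but 8 survives at r9c3 ⇒ r9c3=8.
Step 45. [r6c2∈{5}] only 5 remains possible at r6c2. So r6c2=5.
Step 46. [r9c2∈{3}] only 3 remains possible at r9c2 ⇒ r9c2=3.
Step 47. [r2c3∈{1}] r2c3 has the single candidate 1, so r2c3=1.
Step 48. [r4c8∈{2}] r4c8 has the single candidate 2 ⇒ r4c8=2.
Step 49. [r1c9∈{1}] nothing but 1 survives at r1c9. So r1c9=1.
Step 50. [r3c9∈{3}] r3c9 has the single candidate 3. So r3c9=3.
Step 51. [r9c1∈{6}] nothing but 6 survives at r9c1, so r9c1=6.
Step 52. [r9c7∈{9}] r9c7 has the single candidate 9, so r9c7=9.

Answer: 5 8 4 3 2 7 6 9 1 / 3 2 1 5 6 9 4 7 8 / 7 6 9 1 4 8 2 5 3 / 4 9 3 6 5 1 8 2 7 / 1 7 2 9 8 3 5 6 4 / 8 5 6 2 7 4 3 1 9 / 2 4 7 8 9 5 1 3 6 / 9 1 5 4 3 6 7 8 2 / 6 3 8 7 1 2 9 4 5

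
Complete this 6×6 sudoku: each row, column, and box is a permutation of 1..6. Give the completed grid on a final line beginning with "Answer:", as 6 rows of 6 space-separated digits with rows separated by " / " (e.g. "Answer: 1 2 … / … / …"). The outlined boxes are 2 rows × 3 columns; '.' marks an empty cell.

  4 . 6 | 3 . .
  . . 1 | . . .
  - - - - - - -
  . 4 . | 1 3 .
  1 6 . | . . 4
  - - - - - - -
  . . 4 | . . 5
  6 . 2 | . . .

Step 1. [r6c2∈{1,3,5}] r6c2 is the only open cell in row 6 admitting 5 ⇒ r6c2=5.
Step 2. [r1c5∈{1,2,5}] r1c5 is the only open cell in row 1 admitting 5. So r1c5=5.
Step 3. [r4c5∈{2}] r4c5 is down to just 2. So r4c5=2.
Step 4. [r2c1∈{2,3,5}] r2c1 is the only open cell in row 2 admitting 5 ⇒ r2c1=5.
Step 5. [r1c2∈{2}] r1c2's peers cover all but 2. So r1c2=2.
Step 6. [r6c4∈{4}] r6c4 has the single candidate 4. So r6c4=4.
Step 7. [r2c6∈{2,6}] across col 6, 2 lands solely at r2c6. So r2c6=2.
Step 8. [r5c2∈{1,3}] in col 2, 1 fits only at r5c2, so r5c2=1.
Step 9. [r5c5∈{6}] r5c5's peers cover all but 6. So r5c5=6.
Step 10. [r4c3∈{3,5}] in row 4, 3 fits only at r4c3. So r4c3=3.
Step 11. [r1c6∈{1}] r1c6 has the single candidate 1. So r1c6=1.
Step 12. [r5c4∈{2}] nothing but 2 survives at r5c4. So r5c4=2.
Step 13. [r5c1∈{3}] r5c1 has the single candidate 3, so r5c1=3.
Step 14. [r6c6∈{3}] nothing but 3 survives at r6c6, so r6c6=3.
Step 15. [r2c4∈{6}] r2c4 is down to just 6. So r2c4=6.
Step 16. [r4c4∈{5}] only 5 remains possible at r4c4. So r4c4=5.
Step 17. [r6c5∈{1}] r6c5's peers cover all but 1. So r6c5=1.
Step 18. [r2c5∈{4}] r2c5 has the single candidate 4 ⇒ r2c5=4.
Step 19. [r3c3∈{5}] r3c3 is down to just 5, so r3c3=5.
Step 20. [r2c2∈{3}] r2c2's peers cover all but 3, so r2c2=3.
Step 21. [r3c1∈{2}] nothing but 2 survives at r3c1 ⇒ r3c1=2.
Step 22. [r3c6∈{6}] nothing but 6 survives at r3c6 ⇒ r3c6=6.

Answer: 4 2 6 3 5 1 / 5 3 1 6 4 2 / 2 4 5 1 3 6 / 1 6 3 5 2 4 / 3 1 4 2 6 5 / 6 5 2 4 1 3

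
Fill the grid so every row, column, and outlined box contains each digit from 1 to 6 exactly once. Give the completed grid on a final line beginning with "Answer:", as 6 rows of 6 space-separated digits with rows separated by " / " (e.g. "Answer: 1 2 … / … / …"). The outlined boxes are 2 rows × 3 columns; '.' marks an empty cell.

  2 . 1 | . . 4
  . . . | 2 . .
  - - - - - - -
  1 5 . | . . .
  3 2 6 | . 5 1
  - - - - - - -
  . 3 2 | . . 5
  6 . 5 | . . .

Step 1. [r4c4∈{4}] nothing but 4 survives at r4c4 ⇒ r4c4=4.
Step 2. [r2c5∈{1,3,6}] r2c5 is the only open cell in row 2 admitting 1, so r2c5=1.
Step 3. [r1c2∈{6}] nothing but 6 survives at r1c2 ⇒ r1c2=6.
Step 4. [r1c5∈{3}] r1c5 is down to just 3 ⇒ r1c5=3.
Step 5. [r2c2∈{4}] r2c2 is down to just 4, so r2c2=4.
Step 6. [r5c4∈{1,6}] r5c4 is the only open cell in row 5 admitting 1 ⇒ r5c4=1.
Step 7. [r3c4∈{3,6}] 6 has one home in col 4: r3c4, so r3c4=6.
Step 8. [r6c5∈{2,4}] in row 6, 4 fits only at r6c5 ⇒ r6c5=4.
Step 9. [r3c6∈{2,3}] in row 3, 3 fits only at r3c6. So r3c6=3.
Step 10. [r6c4∈{3}] nothing but 3 survives at r6c4, so r6c4=3.
Step 11. [r2c3∈{3}] r2c3's peers cover all but 3. So r2c3=3.
Step 12. [r5c5∈{6}] nothing but 6 survives at r5c5, so r5c5=6.
Step 13. [r6c2∈{1}] only 1 remains possible at r6c2, so r6c2=1.
Step 14. [r1c4∈{5}] r1c4's peers cover all but 5, so r1c4=5.
Step 15. [r2c1∈{5}] r2c1's peers cover all but 5 ⇒ r2c1=5.
Step 16. [r2c6∈{6}] r2c6 is down to just 6. So r2c6=6.
Step 17. [r3c3∈{4}] only 4 remains possible at r3c3. So r3c3=4.
Step 18. [r6c6∈{2}] r6c6 has the single candidate 2. So r6c6=2.
Step 19. [r3c5∈{2}] r3c5 is down to just 2. So r3c5=2.
Step 20. [r5c1∈{4}] only 4 remains possible at r5c1. So r5c1=4.

Answer: 2 6 1 5 3 4 / 5 4 3 2 1 6 / 1 5 4 6 2 3 / 3 2 6 4 5 1 / 4 3 2 1 6 5 / 6 1 5 3 4 2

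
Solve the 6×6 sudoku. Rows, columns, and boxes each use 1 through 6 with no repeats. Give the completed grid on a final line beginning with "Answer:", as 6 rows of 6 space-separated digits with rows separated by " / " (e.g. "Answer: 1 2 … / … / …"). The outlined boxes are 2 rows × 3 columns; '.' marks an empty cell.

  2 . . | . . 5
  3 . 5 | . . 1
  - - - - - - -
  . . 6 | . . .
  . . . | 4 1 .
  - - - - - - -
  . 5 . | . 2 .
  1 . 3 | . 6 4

Step 1. [r3c2∈{1,2,3,4}] r3c2 is the only open cell in row 3 admitting 1. So r3c2=1.
Step 2. [r3c5∈{3,5}] r3c5 is the only open cell in col 5 admitting 5, so r3c5=5.
Step 3. [r5c6∈{3}] r5c6's peers cover all but 3 ⇒ r5c6=3.
Step 4. [r3c6∈{2}] r3c6 is down to just 2. So r3c6=2.
Step 5. [r1c5∈{3,4}] 3 has one home in col 5: r1c5 ⇒ r1c5=3.
Step 6. [r1c4∈{6}] r1c4 is down to just 6 ⇒ r1c4=6.
Step 7. [r1c2∈{4}] nothing but 4 survives at r1c2, so r1c2=4.
Step 8. [r3c1∈{4}] r3c1's peers cover all but 4. So r3c1=4.
Step 9. [r6c2∈{2}] r6c2 has the single candidate 2, so r6c2=2.
Step 10. [r2c4∈{2}] r2c4 has the single candidate 2. So r2c4=2.
Step 11. [r4c3∈{2}] only 2 remains possible at r4c3 ⇒ r4c3=2.
Step 12. [r4c2∈{3}] r4c2's peers cover all but 3 ⇒ r4c2=3.
Step 13. [r4c1∈{5}] r4c1 is down to just 5 ⇒ r4c1=5.
Step 14. [r5c1∈{6}] nothing but 6 survives at r5c1, so r5c1=6.
Step 15. [r3c4∈{3}] r3c4 is down to just 3 ⇒ r3c4=3.
Step 16. [r5c4∈{1}] r5c4's peers cover all but 1. So r5c4=1.
Step 17. [r1c3∈{1}] r1c3 is down to just 1. So r1c3=1.
Step 18. [r4c6∈{6}] r4c6 has the single candidate 6. So r4c6=6.
Step 19. [r2c5∈{4}] r2c5's peers cover all but 4 ⇒ r2c5=4.
Step 20. [r5c3∈{4}] r5c3's peers cover all but 4 ⇒ r5c3=4.
Step 21. [r6c4∈{5}] only 5 remains possible at r6c4, so r6c4=5.
Step 22. [r2c2∈{6}] r2c2 has the single candidate 6. So r2c2=6.

Answer: 2 4 1 6 3 5 / 3 6 5 2 4 1 / 4 1 6 3 5 2 / 5 3 2 4 1 6 / 6 5 4 1 2 3 / 1 2 3 5 6 4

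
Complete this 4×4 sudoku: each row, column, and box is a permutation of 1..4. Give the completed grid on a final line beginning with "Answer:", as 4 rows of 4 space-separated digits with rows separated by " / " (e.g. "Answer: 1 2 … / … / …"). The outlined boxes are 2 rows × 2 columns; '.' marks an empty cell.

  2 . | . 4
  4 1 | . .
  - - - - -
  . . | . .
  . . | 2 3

Step 1. [r3c3∈{1,4}] r3c3 is the only open cell in col 3 admitting 4. So r3c3=4.
Step 2. [r3c1∈{1,3}] col 1 places 3 nowhere but r3c1. So r3c1=3.
Step 3. [r1c3∈{1,3}] in row 1, 1 fits only at r1c3 ⇒ r1c3=1.
Step 4. [r3c4∈{1}] r3c4 has the single candidate 1, so r3c4=1.
Step 5. [r4c1∈{1}] r4c1's peers cover all but 1 ⇒ r4c1=1.
Step 6. [r3c2∈{2}] r3c2's peers cover all but 2, so r3c2=2.
Step 7. [r2c3∈{3}] r2c3's peers cover all but 3, so r2c3=3.
Step 8. [r4c2∈{4}] r4c2's peers cover all but 4, so r4c2=4.
Step 9. [r1c2∈{3}] nothing but 3 survives at r1c2. So r1c2=3.
Step 10. [r2c4∈{2}] only 2 remains possible at r2c4. So r2c4=2.

Answer: 2 3 1 4 / 4 1 3 2 / 3 2 4 1 / 1 4 2 3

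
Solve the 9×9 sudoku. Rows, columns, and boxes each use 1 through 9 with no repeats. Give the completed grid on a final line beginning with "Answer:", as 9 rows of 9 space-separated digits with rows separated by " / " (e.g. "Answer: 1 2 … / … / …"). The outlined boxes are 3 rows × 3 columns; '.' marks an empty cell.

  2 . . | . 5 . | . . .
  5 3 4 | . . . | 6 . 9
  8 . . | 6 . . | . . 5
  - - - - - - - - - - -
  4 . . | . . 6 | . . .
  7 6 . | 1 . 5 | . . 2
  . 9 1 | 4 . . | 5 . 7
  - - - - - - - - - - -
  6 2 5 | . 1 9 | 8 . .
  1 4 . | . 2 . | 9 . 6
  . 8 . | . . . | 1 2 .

Step 1. [r4c7∈{3}] nothing but 3 survives at r4c7 ⇒ r4c7=3.
Step 2. [r6c6∈{2,3,8}] r6c6 is the only open cell in row 6 admitting 2. So r6c6=2.
Step 3. [r6c1∈{3}] only 3 remains possible at r6c1 ⇒ r6c1=3.
Step 4. [r6c5∈{8}] nothing but 8 survives at r6c5. So r6c5=8.
Step 5. [r2c5∈{7}] only 7 remains possible at r2c5 ⇒ r2c5=7.
Step 6. [r4c5∈{9}] nothing but 9 survives at r4c5, so r4c5=9.
Step 7. [r1c4∈{3,8,9}] across col 4, 9 lands solely at r1c4, so r1c4=9.
Step 8. [r9c4∈{3,5,7}] r9c4 is the only open cell in row 9 admitting 5. So r9c4=5.
Step 9. [r5c7∈{4}] only 4 remains possible at r5c7, so r5c7=4.
Step 10. [r1c7∈{7}] nothing but 7 survives at r1c7. So r1c7=7.
Step 11. [r1c2∈{1}] nothing but 1 survives at r1c2 ⇒ r1c2=1.
Step 12. [r5c5∈{3}] r5c5 has the single candidate 3, so r5c5=3.
Step 13. [r3c5∈{4}] r3c5 is down to just 4 ⇒ r3c5=4.
Step 14. [r9c6∈{3,4,7}] in col 6, 4 fits only at r9c6. So r9c6=4.
Step 15. [r8c6∈{3,7,8}] in col 6, 7 fits only at r8c6. So r8c6=7.
Step 16. [r9c9∈{3}] r9c9 is down to just 3 ⇒ r9c9=3.
Step 17. [r4c9∈{1,8}] r4c9 is the only open cell in col 9 admitting 1, so r4c9=1.
Step 18. [r1c9∈{4,8}] r1c9 is the only open cell in col 9 admitting 8. So r1c9=8.
Step 19. [r2c8∈{1}] r2c8 has the single candidate 1, so r2c8=1.
Step 20. [r4c8∈{8}] r4c8's peers cover all but 8. So r4c8=8.
Step 21. [r1c6∈{3}] only 3 remains possible at r1c6 ⇒ r1c6=3.
Step 22. [r3c3∈{7,9}] 9 has one home in row 3: r3c3. So r3c3=9.
Step 23. [r8c4∈{3,8}] r8c4 is the only open cell in row 8 admitting 8. So r8c4=8.
Step 24. [r7c8∈{4,7}] across row 7, 7 lands solely at r7c8 ⇒ r7c8=7.
Step 25. [r9c3∈{7}] r9c3 has the single candidate 7, so r9c3=7.
Step 26. [r3c6∈{1}] nothing but 1 survives at r3c6. So r3c6=1.
Step 27. [r1c3∈{6}] r1c3 has the single candidate 6. So r1c3=6.
Step 28. [r9c5∈{6}] r9c5 has the single candidate 6, so r9c5=6.
Step 29. [r8c3∈{3}] r8c3's peers cover all but 3. So r8c3=3.
Step 30. [r6c8∈{6}] r6c8 has the single candidate 6, so r6c8=6.
Step 31. [r2c6∈{8}] only 8 remains possible at r2c6, so r2c6=8.
Step 32. [r1c8∈{4}] r1c8's peers cover all but 4 ⇒ r1c8=4.
Step 33. [r5c8∈{9}] r5c8 is down to just 9, so r5c8=9.
Step 34. [r3c7∈{2}] only 2 remains possible at r3c7. So r3c7=2.
Step 35. [r4c2∈{5}] only 5 remains possible at r4c2. So r4c2=5.
Step 36. [r4c4∈{7}] r4c4's peers cover all but 7. So r4c4=7.
Step 37. [r2c4∈{2}] only 2 remains possible at r2c4, so r2c4=2.
Step 38. [r9c1∈{9}] r9c1's peers cover all but 9 ⇒ r9c1=9.
Step 39. [r7c9∈{4}] r7c9's peers cover all but 4, so r7c9=4.
Step 40. [r7c4∈{3}] r7c4 is down to just 3 ⇒ r7c4=3.
Step 41. [r4c3∈{2}] r4c3's peers cover all but 2. So r4c3=2.
Step 42. [r3c2∈{7}] nothing but 7 survives at r3c2. So r3c2=7.
Step 43. [r3c8∈{3}] nothing but 3 survives at r3c8. So r3c8=3.
Step 44. [r8c8∈{5}] only 5 remains possible at r8c8 ⇒ r8c8=5.
Step 45. [r5c3∈{8}] r5c3's peers cover all but 8, so r5c3=8.

Answer: 2 1 6 9 5 3 7 4 8 / 5 3 4 2 7 8 6 1 9 / 8 7 9 6 4 1 2 3 5 / 4 5 2 7 9 6 3 8 1 / 7 6 8 1 3 5 4 9 2 / 3 9 1 4 8 2 5 6 7 / 6 2 5 3 1 9 8 7 4 / 1 4 3 8 2 7 9 5 6 / 9 8 7 5 6 4 1 2 3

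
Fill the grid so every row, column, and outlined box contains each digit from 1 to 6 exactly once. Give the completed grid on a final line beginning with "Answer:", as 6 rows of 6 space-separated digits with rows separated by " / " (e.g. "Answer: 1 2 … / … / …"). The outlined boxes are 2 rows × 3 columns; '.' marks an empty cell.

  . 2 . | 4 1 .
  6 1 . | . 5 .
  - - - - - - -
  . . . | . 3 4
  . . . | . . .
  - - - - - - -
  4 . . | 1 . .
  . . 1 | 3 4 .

Step 1. [r4c2∈{3,4,5,6}] r4c2 is the only open cell in col 2 admitting 4 ⇒ r4c2=4.
Step 2. [r1c6∈{3,6}] 6 has one home in row 1: r1c6. So r1c6=6.
Step 3. [r6c2∈{5,6}] r6c2 is the only open cell in row 6 admitting 6 ⇒ r6c2=6.
Step 4. [r3c2∈{5}] nothing but 5 survives at r3c2. So r3c2=5.
Step 5. [r4c6∈{1,2,5}] col 6 places 1 nowhere but r4c6 ⇒ r4c6=1.
Step 6. [r2c4∈{2}] r2c4's peers cover all but 2. So r2c4=2.
Step 7. [r4c5∈{2,6}] in box 4, 2 fits only at r4c5, so r4c5=2.
Step 8. [r3c4∈{6}] only 6 remains possible at r3c4. So r3c4=6.
Step 9. [r4c1∈{3}] only 3 remains possible at r4c1 ⇒ r4c1=3.
Step 10. [r1c3∈{3,5}] row 1 places 3 nowhere but r1c3 ⇒ r1c3=3.
Step 11. [r5c3∈{2,5}] 5 has one home in col 3: r5c3 ⇒ r5c3=5.
Step 12. [r6c1∈{2}] only 2 remains possible at r6c1, so r6c1=2.
Step 13. [r4c3∈{6}] only 6 remains possible at r4c3, so r4c3=6.
Step 14. [r3c3∈{2}] r3c3 has the single candidate 2 ⇒ r3c3=2.
Step 15. [r2c6∈{3}] r2c6 has the single candidate 3, so r2c6=3.
Step 16. [r1c1∈{5}] r1c1 is down to just 5, so r1c1=5.
Step 17. [r5c6∈{2}] nothing but 2 survives at r5c6. So r5c6=2.
Step 18. [r2c3∈{4}] r2c3 has the single candidate 4. So r2c3=4.
Step 19. [r5c5∈{6}] only 6 remains possible at r5c5. So r5c5=6.
Step 20. [r3c1∈{1}] only 1 remains possible at r3c1 ⇒ r3c1=1.
Step 21. [r4c4∈{5}] r4c4 has the single candidate 5. So r4c4=5.
Step 22. [r6c6∈{5}] r6c6 is down to just 5 ⇒ r6c6=5.
Step 23. [r5c2∈{3}] r5c2 is down to just 3, so r5c2=3.

Answer: 5 2 3 4 1 6 / 6 1 4 2 5 3 / 1 5 2 6 3 4 / 3 4 6 5 2 1 / 4 3 5 1 6 2 / 2 6 1 3 4 5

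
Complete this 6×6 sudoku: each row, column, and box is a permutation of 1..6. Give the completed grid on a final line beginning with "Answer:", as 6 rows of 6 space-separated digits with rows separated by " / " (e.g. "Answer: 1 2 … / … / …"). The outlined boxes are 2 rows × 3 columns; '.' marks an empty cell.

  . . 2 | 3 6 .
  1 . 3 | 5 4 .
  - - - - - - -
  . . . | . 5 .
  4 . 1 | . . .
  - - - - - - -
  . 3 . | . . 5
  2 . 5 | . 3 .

Step 1. [r4c5∈{2}] nothing but 2 survives at r4c5 ⇒ r4c5=2.
Step 2. [r3c3∈{6}] only 6 remains possible at r3c3. So r3c3=6.
Step 3. [r6c2∈{1,4,6}] across col 2, 1 lands solely at r6c2, so r6c2=1.
Step 4. [r5c4∈{1,2,4,6}] r5c4 is the only open cell in row 5 admitting 2. So r5c4=2.
Step 5. [r3c4∈{1,4}] r3c4 is the only open cell in col 4 admitting 1. So r3c4=1.
Step 6. [r6c4∈{4,6}] col 4 places 4 nowhere but r6c4. So r6c4=4.
Step 7. [r4c6∈{3,6}] r4c6 is the only open cell in row 4 admitting 3 ⇒ r4c6=3.
Step 8. [r1c1∈{5}] r1c1 is down to just 5, so r1c1=5.
Step 9. [r3c6∈{4}] r3c6 is down to just 4 ⇒ r3c6=4.
Step 10. [r2c6∈{2}] nothing but 2 survives at r2c6, so r2c6=2.
Step 11. [r1c6∈{1}] r1c6 has the single candidate 1. So r1c6=1.
Step 12. [r6c6∈{6}] r6c6's peers cover all but 6. So r6c6=6.
Step 13. [r2c2∈{6}] r2c2 is down to just 6, so r2c2=6.
Step 14. [r1c2∈{4}] r1c2 is down to just 4, so r1c2=4.
Step 15. [r4c2∈{5}] r4c2 has the single candidate 5. So r4c2=5.
Step 16. [r3c2∈{2}] nothing but 2 survives at r3c2, so r3c2=2.
Step 17. [r3c1∈{3}] only 3 remains possible at r3c1, so r3c1=3.
Step 18. [r5c3∈{4}] only 4 remains possible at r5c3. So r5c3=4.
Step 19. [r5c5∈{1}] r5c5 is down to just 1 ⇒ r5c5=1.
Step 20. [r4c4∈{6}] nothing but 6 survives at r4c4, so r4c4=6.
Step 21. [r5c1∈{6}] only 6 remains possible at r5c1. So r5c1=6.

Answer: 5 4 2 3 6 1 / 1 6 3 5 4 2 / 3 2 6 1 5 4 / 4 5 1 6 2 3 / 6 3 4 2 1 5 / 2 1 5 4 3 6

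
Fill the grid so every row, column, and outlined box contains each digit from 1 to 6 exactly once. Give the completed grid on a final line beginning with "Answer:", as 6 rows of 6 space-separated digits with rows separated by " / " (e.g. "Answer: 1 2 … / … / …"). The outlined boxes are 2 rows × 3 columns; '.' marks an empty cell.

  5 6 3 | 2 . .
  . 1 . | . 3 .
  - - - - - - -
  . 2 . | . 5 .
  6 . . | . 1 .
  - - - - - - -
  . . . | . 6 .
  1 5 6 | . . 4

Step 1. [r6c4∈{3}] r6c4 has the single candidate 3, so r6c4=3.
Step 2. [r4c4∈{4}] r4c4's peers cover all but 4 ⇒ r4c4=4.
Step 3. [r5c2∈{3,4}] across col 2, 4 lands solely at r5c2 ⇒ r5c2=4.
Step 4. [r5c3∈{2}] r5c3 has the single candidate 2. So r5c3=2.
Step 5. [r3c4∈{6}] r3c4 has the single candidate 6 ⇒ r3c4=6.
Step 6. [r3c6∈{3}] r3c6's peers cover all but 3 ⇒ r3c6=3.
Step 7. [r2c3∈{4}] r2c3's peers cover all but 4. So r2c3=4.
Step 8. [r2c4∈{5}] r2c4 has the single candidate 5 ⇒ r2c4=5.
Step 9. [r5c4∈{1}] r5c4 has the single candidate 1. So r5c4=1.
Step 10. [r5c1∈{3}] nothing but 3 survives at r5c1 ⇒ r5c1=3.
Step 11. [r5c6∈{5}] r5c6 has the single candidate 5, so r5c6=5.
Step 12. [r4c3∈{5}] r4c3 has the single candidate 5, so r4c3=5.
Step 13. [r3c1∈{4}] nothing but 4 survives at r3c1, so r3c1=4.
Step 14. [r2c1∈{2}] nothing but 2 survives at r2c1, so r2c1=2.
Step 15. [r6c5∈{2}] r6c5 has the single candidate 2, so r6c5=2.
Step 16. [r4c6∈{2}] r4c6 is down to just 2. So r4c6=2.
Step 17. [r1c6∈{1}] nothing but 1 survives at r1c6, so r1c6=1.
Step 18. [r1c5∈{4}] r1c5's peers cover all but 4. So r1c5=4.
Step 19. [r2c6∈{6}] r2c6 is down to just 6, so r2c6=6.
Step 20. [r4c2∈{3}] r4c2's peers cover all but 3 ⇒ r4c2=3.
Step 21. [r3c3∈{1}] nothing but 1 survives at r3c3 ⇒ r3c3=1.

Answer: 5 6 3 2 4 1 / 2 1 4 5 3 6 / 4 2 1 6 5 3 / 6 3 5 4 1 2 / 3 4 2 1 6 5 / 1 5 6 3 2 4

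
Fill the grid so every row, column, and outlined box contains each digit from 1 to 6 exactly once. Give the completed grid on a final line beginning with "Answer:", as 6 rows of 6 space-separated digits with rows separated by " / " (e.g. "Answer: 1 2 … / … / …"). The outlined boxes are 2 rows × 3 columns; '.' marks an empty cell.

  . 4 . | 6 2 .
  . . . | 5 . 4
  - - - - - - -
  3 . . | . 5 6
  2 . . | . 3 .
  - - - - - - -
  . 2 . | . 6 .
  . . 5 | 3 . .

Step 1. [r4c6∈{1}] r4c6 is down to just 1, so r4c6=1.
Step 2. [r5c3∈{1,3,4}] in row 5, 3 fits only at r5c3 ⇒ r5c3=3.
Step 3. [r1c3∈{1}] r1c3's peers cover all but 1, so r1c3=1.
Step 4. [r6c5∈{1,4}] 4 has one home in col 5: r6c5 ⇒ r6c5=4.
Step 5. [r2c1∈{6}] r2c1's peers cover all but 6 ⇒ r2c1=6.
Step 6. [r6c2∈{1,6}] across row 6, 6 lands solely at r6c2 ⇒ r6c2=6.
Step 7. [r4c4∈{4}] r4c4 has the single candidate 4 ⇒ r4c4=4.
Step 8. [r5c4∈{1}] r5c4 is down to just 1, so r5c4=1.
Step 9. [r1c6∈{3}] r1c6's peers cover all but 3 ⇒ r1c6=3.
Step 10. [r6c1∈{1}] r6c1's peers cover all but 1. So r6c1=1.
Step 11. [r5c1∈{4}] r5c1 has the single candidate 4, so r5c1=4.
Step 12. [r2c2∈{3}] r2c2 has the single candidate 3, so r2c2=3.
Step 13. [r1c1∈{5}] only 5 remains possible at r1c1. So r1c1=5.
Step 14. [r6c6∈{2}] r6c6 has the single candidate 2, so r6c6=2.
Step 15. [r4c3∈{6}] r4c3's peers cover all but 6. So r4c3=6.
Step 16. [r3c2∈{1}] r3c2's peers cover all but 1, so r3c2=1.
Step 17. [r5c6∈{5}] r5c6 is down to just 5. So r5c6=5.
Step 18. [r3c3∈{4}] only 4 remains possible at r3c3. So r3c3=4.
Step 19. [r2c5∈{1}] r2c5's peers cover all but 1, so r2c5=1.
Step 20. [r2c3∈{2}] nothing but 2 survives at r2c3 ⇒ r2c3=2.
Step 21. [r3c4∈{2}] r3c4's peers cover all but 2, so r3c4=2.
Step 22. [r4c2∈{5}] only 5 remains possible at r4c2, so r4c2=5.

Answer: 5 4 1 6 2 3 / 6 3 2 5 1 4 / 3 1 4 2 5 6 / 2 5 6 4 3 1 / 4 2 3 1 6 5 / 1 6 5 3 4 2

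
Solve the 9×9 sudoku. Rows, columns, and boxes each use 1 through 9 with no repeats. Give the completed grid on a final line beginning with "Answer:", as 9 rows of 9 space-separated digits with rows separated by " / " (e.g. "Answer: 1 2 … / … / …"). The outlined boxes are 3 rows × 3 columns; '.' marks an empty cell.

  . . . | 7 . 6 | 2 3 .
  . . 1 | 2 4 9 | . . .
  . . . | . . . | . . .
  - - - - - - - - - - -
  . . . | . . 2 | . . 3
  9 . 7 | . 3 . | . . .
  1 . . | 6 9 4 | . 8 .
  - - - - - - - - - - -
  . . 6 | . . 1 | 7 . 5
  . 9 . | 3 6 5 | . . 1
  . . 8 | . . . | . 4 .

Step 1. [r6c7∈{5}] r6c7's peers cover all but 5. So r6c7=5.
Step 2. [r8c1∈{2,4,7}] r8c1 is the only open cell in row 8 admitting 7, so r8c1=7.
Step 3. [r8c3∈{2,4}] 4 has one home in row 8: r8c3. So r8c3=4.
Step 4. [r4c3∈{5}] r4c3 is down to just 5, so r4c3=5.
Step 5. [r1c5∈{1,5,8}] across row 1, 1 lands solely at r1c5. So r1c5=1.
Step 6. [r5c6∈{8}] r5c6 has the single candidate 8. So r5c6=8.
Step 7. [r3c5∈{5,8}] r3c5 is the only open cell in col 5 admitting 5, so r3c5=5.
Step 8. [r3c4∈{8}] r3c4's peers cover all but 8 ⇒ r3c4=8.
Step 9. [r6c9∈{2,7}] row 6 places 7 nowhere but r6c9. So r6c9=7.
Step 10. [r9c7∈{3,6,9}] r9c7 is the only open cell in col 7 admitting 3. So r9c7=3.
Step 11. [r9c9∈{2,6,9}] across row 9, 6 lands solely at r9c9. So r9c9=6.
Step 12. [r2c9∈{8}] r2c9 has the single candidate 8, so r2c9=8.
Step 13. [r2c7∈{6}] nothing but 6 survives at r2c7 ⇒ r2c7=6.
Step 14. [r7c8∈{2,9}] in box 9, 9 fits only at r7c8 ⇒ r7c8=9.
Step 15. [r2c8∈{5,7}] r2c8 is the only open cell in col 8 admitting 5, so r2c8=5.
Step 16. [r2c1∈{3}] nothing but 3 survives at r2c1. So r2c1=3.
Step 17. [r7c1∈{2}] r7c1 has the single candidate 2, so r7c1=2.
Step 18. [r4c7∈{1,4,9}] across row 4, 9 lands solely at r4c7 ⇒ r4c7=9.
Step 19. [r5c9∈{2,4}] col 9 places 2 nowhere but r5c9. So r5c9=2.
Step 20. [r5c7∈{1,4}] box 6 places 4 nowhere but r5c7 ⇒ r5c7=4.
Step 21. [r5c2∈{6}] r5c2 is down to just 6 ⇒ r5c2=6.
Step 22. [r5c8∈{1}] nothing but 1 survives at r5c8 ⇒ r5c8=1.
Step 23. [r1c3∈{9}] r1c3's peers cover all but 9, so r1c3=9.
Step 24. [r1c9∈{4}] only 4 remains possible at r1c9 ⇒ r1c9=4.
Step 25. [r6c3∈{2,3}] across col 3, 3 lands solely at r6c3. So r6c3=3.
Step 26. [r9c1∈{5}] r9c1's peers cover all but 5 ⇒ r9c1=5.
Step 27. [r1c1∈{8}] r1c1 has the single candidate 8. So r1c1=8.
Step 28. [r4c1∈{4}] r4c1's peers cover all but 4. So r4c1=4.
Step 29. [r3c2∈{2,4,7}] r3c2 is the only open cell in row 3 admitting 4, so r3c2=4.
Step 30. [r9c6∈{7}] r9c6 is down to just 7, so r9c6=7.
Step 31. [r4c4∈{1}] nothing but 1 survives at r4c4. So r4c4=1.
Step 32. [r9c4∈{9}] r9c4's peers cover all but 9, so r9c4=9.
Step 33. [r8c8∈{2}] nothing but 2 survives at r8c8. So r8c8=2.
Step 34. [r2c2∈{7}] r2c2 is down to just 7. So r2c2=7.
Step 35. [r9c5∈{2}] only 2 remains possible at r9c5, so r9c5=2.
Step 36. [r7c5∈{8}] r7c5 is down to just 8 ⇒ r7c5=8.
Step 37. [r4c5∈{7}] r4c5 has the single candidate 7. So r4c5=7.
Step 38. [r7c4∈{4}] r7c4's peers cover all but 4, so r7c4=4.
Step 39. [r3c9∈{9}] only 9 remains possible at r3c9, so r3c9=9.
Step 40. [r4c2∈{8}] r4c2 has the single candidate 8, so r4c2=8.
Step 41. [r4c8∈{6}] r4c8 has the single candidate 6. So r4c8=6.
Step 42. [r3c6∈{3}] r3c6 has the single candidate 3 ⇒ r3c6=3.
Step 43. [r3c1∈{6}] only 6 remains possible at r3c1 ⇒ r3c1=6.
Step 44. [r3c3∈{2}] only 2 remains possible at r3c3 ⇒ r3c3=2.
Step 45. [r7c2∈{3}] r7c2's peers cover all but 3, so r7c2=3.
Step 46. [r3c8∈{7}] r3c8 has the single candidate 7. So r3c8=7.
Step 47. [r5c4∈{5}] r5c4 has the single candidate 5 ⇒ r5c4=5.
Step 48. [r6c2∈{2}] only 2 remains possible at r6c2, so r6c2=2.
Step 49. [r9c2∈{1}] r9c2 is down to just 1. So r9c2=1.
Step 50. [r3c7∈{1}] r3c7 has the single candidate 1. So r3c7=1.
Step 51. [r1c2∈{5}] r1c2 has the single candidate 5 ⇒ r1c2=5.
Step 52. [r8c7∈{8}] r8c7's peers cover all but 8. So r8c7=8.

Answer: 8 5 9 7 1 6 2 3 4 / 3 7 1 2 4 9 6 5 8 / 6 4 2 8 5 3 1 7 9 / 4 8 5 1 7 2 9 6 3 / 9 6 7 5 3 8 4 1 2 / 1 2 3 6 9 4 5 8 7 / 2 3 6 4 8 1 7 9 5 / 7 9 4 3 6 5 8 2 1 / 5 1 8 9 2 7 3 4 6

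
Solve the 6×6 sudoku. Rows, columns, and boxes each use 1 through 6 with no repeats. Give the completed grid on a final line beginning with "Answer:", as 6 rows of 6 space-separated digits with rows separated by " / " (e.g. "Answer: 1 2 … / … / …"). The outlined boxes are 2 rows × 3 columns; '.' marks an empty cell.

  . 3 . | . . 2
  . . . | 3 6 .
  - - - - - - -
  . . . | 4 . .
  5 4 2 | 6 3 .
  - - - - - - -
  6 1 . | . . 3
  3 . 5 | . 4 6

Step 1. [r3c1∈{1}] r3c1's peers cover all but 1, so r3c1=1.
Step 2. [r2c6∈{1,4,5}] 4 has one home in col 6: r2c6 ⇒ r2c6=4.
Step 3. [r1c3∈{1,4,6}] in row 1, 6 fits only at r1c3 ⇒ r1c3=6.
Step 4. [r6c4∈{1,2}] 1 has one home in row 6: r6c4 ⇒ r6c4=1.
Step 5. [r3c5∈{2,5}] in row 3, 2 fits only at r3c5 ⇒ r3c5=2.
Step 6. [r5c5∈{5}] r5c5 has the single candidate 5. So r5c5=5.
Step 7. [r2c2∈{2,5}] 5 has one home in row 2: r2c2 ⇒ r2c2=5.
Step 8. [r5c3∈{4}] r5c3 is down to just 4. So r5c3=4.
Step 9. [r3c6∈{5}] r3c6 is down to just 5, so r3c6=5.
Step 10. [r1c1∈{4}] r1c1's peers cover all but 4, so r1c1=4.
Step 11. [r3c3∈{3}] only 3 remains possible at r3c3, so r3c3=3.
Step 12. [r3c2∈{6}] nothing but 6 survives at r3c2. So r3c2=6.
Step 13. [r2c3∈{1}] r2c3 is down to just 1. So r2c3=1.
Step 14. [r2c1∈{2}] nothing but 2 survives at r2c1, so r2c1=2.
Step 15. [r1c4∈{5}] only 5 remains possible at r1c4, so r1c4=5.
Step 16. [r1c5∈{1}] r1c5 has the single candidate 1. So r1c5=1.
Step 17. [r6c2∈{2}] only 2 remains possible at r6c2. So r6c2=2.
Step 18. [r4c6∈{1}] r4c6 is down to just 1, so r4c6=1.
Step 19. [r5c4∈{2}] only 2 remains possible at r5c4 ⇒ r5c4=2.

Answer: 4 3 6 5 1 2 / 2 5 1 3 6 4 / 1 6 3 4 2 5 / 5 4 2 6 3 1 / 6 1 4 2 5 3 / 3 2 5 1 4 6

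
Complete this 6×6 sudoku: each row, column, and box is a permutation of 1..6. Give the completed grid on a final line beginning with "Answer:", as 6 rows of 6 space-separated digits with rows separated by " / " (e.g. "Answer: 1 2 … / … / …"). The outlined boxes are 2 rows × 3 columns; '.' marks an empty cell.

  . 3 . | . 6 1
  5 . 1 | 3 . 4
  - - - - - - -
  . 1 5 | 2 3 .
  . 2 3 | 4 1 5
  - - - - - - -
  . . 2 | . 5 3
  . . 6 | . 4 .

Step 1. [r3c1∈{4,6}] across row 3, 4 lands solely at r3c1 ⇒ r3c1=4.
Step 2. [r6c4∈{1}] only 1 remains possible at r6c4. So r6c4=1.
Step 3. [r5c1∈{1}] r5c1 has the single candidate 1, so r5c1=1.
Step 4. [r5c2∈{4}] nothing but 4 survives at r5c2 ⇒ r5c2=4.
Step 5. [r2c2∈{6}] r2c2's peers cover all but 6. So r2c2=6.
Step 6. [r4c1∈{6}] r4c1's peers cover all but 6. So r4c1=6.
Step 7. [r3c6∈{6}] r3c6 has the single candidate 6. So r3c6=6.
Step 8. [r2c5∈{2}] r2c5's peers cover all but 2. So r2c5=2.
Step 9. [r1c3∈{4}] r1c3 has the single candidate 4. So r1c3=4.
Step 10. [r1c1∈{2}] r1c1 is down to just 2, so r1c1=2.
Step 11. [r6c2∈{5}] r6c2's peers cover all but 5, so r6c2=5.
Step 12. [r5c4∈{6}] r5c4 has the single candidate 6. So r5c4=6.
Step 13. [r6c6∈{2}] nothing but 2 survives at r6c6. So r6c6=2.
Step 14. [r1c4∈{5}] nothing but 5 survives at r1c4 ⇒ r1c4=5.
Step 15. [r6c1∈{3}] r6c1's peers cover all but 3, so r6c1=3.

Answer: 2 3 4 5 6 1 / 5 6 1 3 2 4 / 4 1 5 2 3 6 / 6 2 3 4 1 5 / 1 4 2 6 5 3 / 3 5 6 1 4 2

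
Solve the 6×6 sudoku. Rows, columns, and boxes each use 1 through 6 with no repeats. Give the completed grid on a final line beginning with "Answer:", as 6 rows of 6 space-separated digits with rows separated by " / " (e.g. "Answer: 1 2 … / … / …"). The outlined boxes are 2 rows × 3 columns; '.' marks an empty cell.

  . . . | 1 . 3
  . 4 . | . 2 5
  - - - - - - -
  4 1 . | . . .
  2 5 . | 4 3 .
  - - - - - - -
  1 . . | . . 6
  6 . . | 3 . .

Step 1. [r6c2∈{2}] nothing but 2 survives at r6c2, so r6c2=2.
Step 2. [r6c6∈{1,4}] col 6 places 4 nowhere but r6c6 ⇒ r6c6=4.
Step 3. [r5c5∈{5}] nothing but 5 survives at r5c5, so r5c5=5.
Step 4. [r1c2∈{6}] r1c2 has the single candidate 6 ⇒ r1c2=6.
Step 5. [r3c3∈{3,6}] in row 3, 3 fits only at r3c3. So r3c3=3.
Step 6. [r3c4∈{2,5,6}] 5 has one home in row 3: r3c4, so r3c4=5.
Step 7. [r6c3∈{5}] r6c3 has the single candidate 5. So r6c3=5.
Step 8. [r5c2∈{3}] r5c2's peers cover all but 3 ⇒ r5c2=3.
Step 9. [r1c5∈{4}] only 4 remains possible at r1c5, so r1c5=4.
Step 10. [r1c1∈{5}] r1c1 has the single candidate 5. So r1c1=5.
Step 11. [r3c5∈{6}] nothing but 6 survives at r3c5, so r3c5=6.
Step 12. [r4c3∈{6}] r4c3 is down to just 6, so r4c3=6.
Step 13. [r2c4∈{6}] only 6 remains possible at r2c4 ⇒ r2c4=6.
Step 14. [r2c1∈{3}] only 3 remains possible at r2c1 ⇒ r2c1=3.
Step 15. [r1c3∈{2}] only 2 remains possible at r1c3, so r1c3=2.
Step 16. [r2c3∈{1}] r2c3 has the single candidate 1 ⇒ r2c3=1.
Step 17. [r4c6∈{1}] r4c6's peers cover all but 1. So r4c6=1.
Step 18. [r5c3∈{4}] nothing but 4 survives at r5c3 ⇒ r5c3=4.
Step 19. [r3c6∈{2}] only 2 remains possible at r3c6. So r3c6=2.
Step 20. [r6c5∈{1}] nothing but 1 survives at r6c5, so r6c5=1.
Step 21. [r5c4∈{2}] nothing but 2 survives at r5c4, so r5c4=2.

Answer: 5 6 2 1 4 3 / 3 4 1 6 2 5 / 4 1 3 5 6 2 / 2 5 6 4 3 1 / 1 3 4 2 5 6 / 6 2 5 3 1 4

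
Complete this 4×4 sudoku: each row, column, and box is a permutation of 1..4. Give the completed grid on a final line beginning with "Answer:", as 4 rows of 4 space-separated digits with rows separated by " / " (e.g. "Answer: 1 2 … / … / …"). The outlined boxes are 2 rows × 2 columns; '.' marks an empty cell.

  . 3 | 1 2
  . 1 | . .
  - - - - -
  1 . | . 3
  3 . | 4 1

Step 1. [r3c2∈{2,4}] 4 has one home in row 3: r3c2. So r3c2=4.
Step 2. [r1c1∈{4}] r1c1 is down to just 4, so r1c1=4.
Step 3. [r2c3∈{3}] only 3 remains possible at r2c3. So r2c3=3.
Step 4. [r3c3∈{2}] r3c3 is down to just 2. So r3c3=2.
Step 5. [r4c2∈{2}] r4c2's peers cover all but 2. So r4c2=2.
Step 6. [r2c4∈{4}] nothing but 4 survives at r2c4, so r2c4=4.
Step 7. [r2c1∈{2}] r2c1 has the single candidate 2, so r2c1=2.

Answer: 4 3 1 2 / 2 1 3 4 / 1 4 2 3 / 3 2 4 1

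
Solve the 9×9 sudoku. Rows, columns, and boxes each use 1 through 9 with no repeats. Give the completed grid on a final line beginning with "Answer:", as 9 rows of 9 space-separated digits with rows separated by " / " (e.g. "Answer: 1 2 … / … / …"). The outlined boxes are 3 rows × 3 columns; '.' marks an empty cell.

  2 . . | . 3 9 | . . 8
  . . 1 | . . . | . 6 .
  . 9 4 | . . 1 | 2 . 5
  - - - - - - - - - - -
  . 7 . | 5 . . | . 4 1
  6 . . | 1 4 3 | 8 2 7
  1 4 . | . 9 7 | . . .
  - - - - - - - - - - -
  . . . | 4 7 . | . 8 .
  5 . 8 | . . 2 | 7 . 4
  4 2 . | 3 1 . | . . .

Step 1. [r4c7∈{3,6,9}] in box 6, 9 fits only at r4c7. So r4c7=9.
Step 2. [r2c2∈{3,5,8}] 8 has one home in col 2: r2c2, so r2c2=8.
Step 3. [r8c5∈{6}] r8c5's peers cover all but 6, so r8c5=6.
Step 4. [r6c4∈{2,6,8}] 8 has one home in row 6: r6c4. So r6c4=8.
Step 5. [r7c1∈{3,9}] in col 1, 9 fits only at r7c1, so r7c1=9.
Step 6. [r6c3∈{2,3,5}] r6c3 is the only open cell in row 6 admitting 2. So r6c3=2.
Step 7. [r7c6∈{5}] r7c6 has the single candidate 5, so r7c6=5.
Step 8. [r3c4∈{6,7}] in row 3, 6 fits only at r3c4 ⇒ r3c4=6.
Step 9. [r1c4∈{7}] r1c4 has the single candidate 7. So r1c4=7.
Step 10. [r7c9∈{2,3,6}] r7c9 is the only open cell in row 7 admitting 2, so r7c9=2.
Step 11. [r4c3∈{3}] r4c3's peers cover all but 3 ⇒ r4c3=3.
Step 12. [r7c3∈{6}] only 6 remains possible at r7c3, so r7c3=6.
Step 13. [r3c8∈{3,7}] across col 8, 7 lands solely at r3c8, so r3c8=7.
Step 14. [r1c7∈{1,4}] row 1 places 4 nowhere but r1c7, so r1c7=4.
Step 15. [r2c7∈{3}] nothing but 3 survives at r2c7. So r2c7=3.
Step 16. [r8c8∈{1,3,9}] across box 9, 3 lands solely at r8c8 ⇒ r8c8=3.
Step 17. [r1c3∈{5}] r1c3's peers cover all but 5, so r1c3=5.
Step 18. [r6c8∈{5}] r6c8 has the single candidate 5 ⇒ r6c8=5.
Step 19. [r6c7∈{6}] nothing but 6 survives at r6c7, so r6c7=6.
Step 20. [r9c8∈{9}] only 9 remains possible at r9c8. So r9c8=9.
Step 21. [r7c7∈{1}] only 1 remains possible at r7c7, so r7c7=1.
Step 22. [r2c4∈{2}] r2c4's peers cover all but 2, so r2c4=2.
Step 23. [r8c2∈{1}] r8c2 has the single candidate 1. So r8c2=1.
Step 24. [r9c6∈{8}] r9c6 is down to just 8 ⇒ r9c6=8.
Step 25. [r4c1∈{8}] r4c1 has the single candidate 8, so r4c1=8.
Step 26. [r3c5∈{8}] only 8 remains possible at r3c5 ⇒ r3c5=8.
Step 27. [r5c3∈{9}] nothing but 9 survives at r5c3 ⇒ r5c3=9.
Step 28. [r2c9∈{9}] r2c9 has the single candidate 9 ⇒ r2c9=9.
Step 29. [r1c8∈{1}] r1c8 is down to just 1, so r1c8=1.
Step 30. [r7c2∈{3}] only 3 remains possible at r7c2 ⇒ r7c2=3.
Step 31. [r2c6∈{4}] r2c6 is down to just 4 ⇒ r2c6=4.
Step 32. [r8c4∈{9}] r8c4 has the single candidate 9 ⇒ r8c4=9.
Step 33. [r1c2∈{6}] only 6 remains possible at r1c2. So r1c2=6.
Step 34. [r4c6∈{6}] r4c6 is down to just 6. So r4c6=6.
Step 35. [r2c5∈{5}] r2c5's peers cover all but 5 ⇒ r2c5=5.
Step 36. [r6c9∈{3}] nothing but 3 survives at r6c9. So r6c9=3.
Step 37. [r3c1∈{3}] nothing but 3 survives at r3c1 ⇒ r3c1=3.
Step 38. [r4c5∈{2}] r4c5 has the single candidate 2. So r4c5=2.
Step 39. [r9c3∈{7}] r9c3 has the single candidate 7, so r9c3=7.
Step 40. [r9c9∈{6}] r9c9 has the single candidate 6, so r9c9=6.
Step 41. [r5c2∈{5}] r5c2's peers cover all but 5. So r5c2=5.
Step 42. [r2c1∈{7}] nothing but 7 survives at r2c1. So r2c1=7.
Step 43. [r9c7∈{5}] only 5 remains possible at r9c7, so r9c7=5.

Answer: 2 6 5 7 3 9 4 1 8 / 7 8 1 2 5 4 3 6 9 / 3 9 4 6 8 1 2 7 5 / 8 7 3 5 2 6 9 4 1 / 6 5 9 1 4 3 8 2 7 / 1 4 2 8 9 7 6 5 3 / 9 3 6 4 7 5 1 8 2 / 5 1 8 9 6 2 7 3 4 / 4 2 7 3 1 8 5 9 6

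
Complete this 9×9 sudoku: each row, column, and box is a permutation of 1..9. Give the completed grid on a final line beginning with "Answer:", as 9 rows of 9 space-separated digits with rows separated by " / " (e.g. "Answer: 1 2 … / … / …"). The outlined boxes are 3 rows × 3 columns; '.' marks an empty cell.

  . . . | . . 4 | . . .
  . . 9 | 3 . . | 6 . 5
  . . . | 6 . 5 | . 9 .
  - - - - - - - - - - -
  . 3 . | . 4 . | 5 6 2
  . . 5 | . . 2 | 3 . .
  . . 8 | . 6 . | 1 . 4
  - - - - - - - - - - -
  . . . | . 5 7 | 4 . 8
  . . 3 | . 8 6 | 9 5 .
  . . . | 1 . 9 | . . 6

Step 1. [r6c8∈{7}] r6c8 has the single candidate 7 ⇒ r6c8=7.
Step 2. [r7c4∈{2}] only 2 remains possible at r7c4. So r7c4=2.
Step 3. [r2c8∈{1,2,4,8}] r2c8 is the only open cell in col 8 admitting 4, so r2c8=4.
Step 4. [r5c9∈{9}] r5c9 has the single candidate 9. So r5c9=9.
Step 5. [r1c5∈{1,2,7,9}] across col 5, 9 lands solely at r1c5 ⇒ r1c5=9.
Step 6. [r7c8∈{1,3}] across row 7, 3 lands solely at r7c8, so r7c8=3.
Step 7. [r1c8∈{1,2,8}] across col 8, 1 lands solely at r1c8 ⇒ r1c8=1.
Step 8. [r9c8∈{2}] only 2 remains possible at r9c8, so r9c8=2.
Step 9. [r9c7∈{7}] nothing but 7 survives at r9c7, so r9c7=7.
Step 10. [r9c3∈{4}] r9c3 has the single candidate 4, so r9c3=4.
Step 11. [r8c9∈{1}] nothing but 1 survives at r8c9. So r8c9=1.
Step 12. [r5c8∈{8}] r5c8's peers cover all but 8. So r5c8=8.
Step 13. [r5c4∈{7}] r5c4's peers cover all but 7. So r5c4=7.
Step 14. [r5c5∈{1}] only 1 remains possible at r5c5, so r5c5=1.
Step 15. [r1c4∈{8}] only 8 remains possible at r1c4. So r1c4=8.
Step 16. [r1c7∈{2}] only 2 remains possible at r1c7, so r1c7=2.
Step 17. [r3c3∈{1,2,7}] 2 has one home in col 3: r3c3 ⇒ r3c3=2.
Step 18. [r3c5∈{7}] nothing but 7 survives at r3c5 ⇒ r3c5=7.
Step 19. [r1c9∈{3,7}] across col 9, 7 lands solely at r1c9. So r1c9=7.
Step 20. [r1c3∈{6}] r1c3 is down to just 6. So r1c3=6.
Step 21. [r7c3∈{1}] r7c3 has the single candidate 1. So r7c3=1.
Step 22. [r4c1∈{1,7,9}] 1 has one home in row 4: r4c1. So r4c1=1.
Step 23. [r3c2∈{1,4,8}] r3c2 is the only open cell in row 3 admitting 1. So r3c2=1.
Step 24. [r3c1∈{3,4,8}] r3c1 is the only open cell in row 3 admitting 4. So r3c1=4.
Step 25. [r5c1∈{6}] r5c1 has the single candidate 6. So r5c1=6.
Step 26. [r7c1∈{9}] nothing but 9 survives at r7c1 ⇒ r7c1=9.
Step 27. [r6c1∈{2}] r6c1's peers cover all but 2, so r6c1=2.
Step 28. [r8c1∈{7}] nothing but 7 survives at r8c1 ⇒ r8c1=7.
Step 29. [r2c1∈{8}] only 8 remains possible at r2c1, so r2c1=8.
Step 30. [r9c1∈{5}] r9c1's peers cover all but 5, so r9c1=5.
Step 31. [r6c2∈{9}] only 9 remains possible at r6c2 ⇒ r6c2=9.
Step 32. [r2c6∈{1}] only 1 remains possible at r2c6 ⇒ r2c6=1.
Step 33. [r1c1∈{3}] r1c1's peers cover all but 3. So r1c1=3.
Step 34. [r4c4∈{9}] r4c4 is down to just 9 ⇒ r4c4=9.
Step 35. [r1c2∈{5}] only 5 remains possible at r1c2, so r1c2=5.
Step 36. [r4c3∈{7}] r4c3 is down to just 7, so r4c3=7.
Step 37. [r5c2∈{4}] r5c2 is down to just 4, so r5c2=4.
Step 38. [r6c6∈{3}] r6c6 is down to just 3 ⇒ r6c6=3.
Step 39. [r3c9∈{3}] r3c9 is down to just 3. So r3c9=3.
Step 40. [r8c2∈{2}] nothing but 2 survives at r8c2, so r8c2=2.
Step 41. [r3c7∈{8}] r3c7 is down to just 8 ⇒ r3c7=8.
Step 42. [r6c4∈{5}] r6c4 is down to just 5, so r6c4=5.
Step 43. [r7c2∈{6}] only 6 remains possible at r7c2 ⇒ r7c2=6.
Step 44. [r2c2∈{7}] nothing but 7 survives at r2c2 ⇒ r2c2=7.
Step 45. [r9c2∈{8}] nothing but 8 survives at r9c2 ⇒ r9c2=8.
Step 46. [r8c4∈{4}] only 4 remains possible at r8c4. So r8c4=4.
Step 47. [r2c5∈{2}] r2c5 has the single candidate 2 ⇒ r2c5=2.
Step 48. [r9c5∈{3}] only 3 remains possible at r9c5 ⇒ r9c5=3.
Step 49. [r4c6∈{8}] only 8 remains possible at r4c6, so r4c6=8.

Answer: 3 5 6 8 9 4 2 1 7 / 8 7 9 3 2 1 6 4 5 / 4 1 2 6 7 5 8 9 3 / 1 3 7 9 4 8 5 6 2 / 6 4 5 7 1 2 3 8 9 / 2 9 8 5 6 3 1 7 4 / 9 6 1 2 5 7 4 3 8 / 7 2 3 4 8 6 9 5 1 / 5 8 4 1 3 9 7 2 6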